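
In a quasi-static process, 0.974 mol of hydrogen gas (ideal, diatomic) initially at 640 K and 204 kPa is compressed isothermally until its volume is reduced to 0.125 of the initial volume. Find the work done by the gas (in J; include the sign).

V₁ = nRT₁/P₁ = 0.974×8.314×640/204 = 25.4 L.
Isothermal: T stays 640 K; PV = const ⇒ V₂ = 3.18 L, P₂ = 1630 kPa.
W = nRT ln(V₂/V₁) = 0.974×8.314×640×ln(0.125) = -10800 J.

-10800 J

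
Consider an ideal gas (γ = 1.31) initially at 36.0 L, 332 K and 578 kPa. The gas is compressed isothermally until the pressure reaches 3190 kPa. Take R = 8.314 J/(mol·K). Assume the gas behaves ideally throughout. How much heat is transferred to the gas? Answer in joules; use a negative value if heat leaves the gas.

n = P₁V₁/(RT₁) = 578×36.0/(8.314×332) = 7.54 mol.
Isothermal: T stays 332 K; PV = const ⇒ V₂ = 6.52 L, P₂ = 3190 kPa.
ΔU = 0 (ideal gas, T constant).
W = nRT ln(V₂/V₁) = 7.54×8.314×332×ln(0.181) = -35500 J.
Q = ΔU + W = -35500 J.

-35500 J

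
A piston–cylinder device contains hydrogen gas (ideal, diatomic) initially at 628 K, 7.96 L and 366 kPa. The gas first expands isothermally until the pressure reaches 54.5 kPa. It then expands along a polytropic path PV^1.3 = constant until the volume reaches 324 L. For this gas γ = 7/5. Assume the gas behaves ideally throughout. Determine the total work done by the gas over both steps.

n = P₁V₁/(RT₁) = 366×7.96/(8.314×628) = 0.558 mol.
Step 1 — Isothermal: T stays 628 K; PV = const ⇒ V₂ = 53.5 L, P₂ = 54.5 kPa.
ΔU = 0 (ideal gas, T constant).
W = nRT ln(V₂/V₁) = 0.558×8.314×628×ln(6.72) = 5550 J.
Q = ΔU + W = 5550 J.
State after step 1: P = 54.5 kPa, V = 53.5 L, T = 628 K.
Step 2 — Polytropic n=1.3: T₂ = T₁(V₁/V₂)^(n−1) = 628×(0.165)^0.30 = 366 K; P₂ = P₁(V₁/V₂)^n = 5.24 kPa.
W = (P₁V₁−P₂V₂)/(n−1) = (54.5×53.5−5.24×324)/0.30 = 4060 J.
ΔU = nCvΔT = 0.558×20.8×(366−628) = -3040 J.
Q = ΔU + W = 1010 J.
Net over both steps: W = 9600 J, Q = 6560 J, ΔU = -3040 J.

9600 J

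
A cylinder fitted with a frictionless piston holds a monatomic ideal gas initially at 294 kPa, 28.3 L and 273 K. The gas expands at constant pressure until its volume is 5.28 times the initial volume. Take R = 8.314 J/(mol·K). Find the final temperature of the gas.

Isobaric: P stays 294 kPa; V/T = const ⇒ T₂ = 1440 K, V₂ = 149 L.

1440 K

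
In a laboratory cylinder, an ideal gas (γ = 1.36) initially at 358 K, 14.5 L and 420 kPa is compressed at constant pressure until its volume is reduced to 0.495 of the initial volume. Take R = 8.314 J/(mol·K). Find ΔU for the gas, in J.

-8540 J

n = P₁V₁/(RT₁) = 420×14.5/(8.314×358) = 2.05 mol.
Isobaric: P stays 420 kPa; V/T = const ⇒ T₂ = 177 K, V₂ = 7.18 L.
For an ideal gas ΔU = nCvΔT with Cv = R/(γ−1) = 23.1 J/(mol·K).
ΔU = 2.05×23.1×(177−358) = -8540 J.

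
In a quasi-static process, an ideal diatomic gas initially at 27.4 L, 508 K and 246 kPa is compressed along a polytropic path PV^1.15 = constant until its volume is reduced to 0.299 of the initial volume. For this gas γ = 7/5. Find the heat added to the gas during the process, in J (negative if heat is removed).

n = P₁V₁/(RT₁) = 246×27.4/(8.314×508) = 1.60 mol.
Polytropic n=1.15: T₂ = T₁(V₁/V₂)^(n−1) = 508×(3.34)^0.15 = 609 K; P₂ = P₁(V₁/V₂)^n = 986 kPa.
W = (P₁V₁−P₂V₂)/(n−1) = (246×27.4−986×8.19)/0.15 = -8920 J.
ΔU = nCvΔT = 1.60×20.8×(609−508) = 3350 J.
Q = ΔU + W = -5580 J.

-5580 J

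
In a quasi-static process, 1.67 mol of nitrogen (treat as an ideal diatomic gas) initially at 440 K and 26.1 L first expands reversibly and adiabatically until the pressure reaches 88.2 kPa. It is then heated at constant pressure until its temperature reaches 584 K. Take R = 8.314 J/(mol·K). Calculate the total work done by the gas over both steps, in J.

P₁ = nRT₁/V₁ = 1.67×8.314×440/26.1 = 234 kPa.
Step 1 — Adiabatic: T₂/T₁ = (P₂/P₁)^((γ−1)/γ) ⇒ T₂ = 440×(0.377)^0.286 = 333 K; V₂ = 52.4 L.
ΔU = nCvΔT = 1.67×20.8×(333−440) = -3720 J.
Q = 0 for an adiabatic process, so W = −ΔU = 3720 J.
State after step 1: P = 88.2 kPa, V = 52.4 L, T = 333 K.
Step 2 — Isobaric: P stays 88.2 kPa; V/T = const ⇒ T₂ = 584 K, V₂ = 91.9 L.
W = PΔV = 88.2×(91.9−52.4) kPa·L = 3490 J.
ΔU = nCvΔT = 1.67×20.8×(584−333) = 8720 J.
Q = ΔU + W = nCpΔT = 12200 J.
Net over both steps: W = 7200 J, Q = 12200 J, ΔU = 5000 J.

7200 J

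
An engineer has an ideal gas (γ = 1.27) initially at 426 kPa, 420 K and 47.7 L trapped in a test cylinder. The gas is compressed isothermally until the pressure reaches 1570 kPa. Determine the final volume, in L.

Isothermal: T stays 420 K; PV = const ⇒ V₂ = 12.9 L, P₂ = 1570 kPa.

12.9 L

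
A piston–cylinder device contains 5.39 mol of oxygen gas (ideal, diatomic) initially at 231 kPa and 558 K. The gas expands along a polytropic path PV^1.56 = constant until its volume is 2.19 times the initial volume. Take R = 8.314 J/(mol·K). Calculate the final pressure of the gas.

68.0 kPa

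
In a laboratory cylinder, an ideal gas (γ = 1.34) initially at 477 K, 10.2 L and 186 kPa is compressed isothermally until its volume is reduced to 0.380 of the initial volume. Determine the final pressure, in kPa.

Isothermal: T stays 477 K; PV = const ⇒ V₂ = 3.88 L, P₂ = 489 kPa.

489 kPa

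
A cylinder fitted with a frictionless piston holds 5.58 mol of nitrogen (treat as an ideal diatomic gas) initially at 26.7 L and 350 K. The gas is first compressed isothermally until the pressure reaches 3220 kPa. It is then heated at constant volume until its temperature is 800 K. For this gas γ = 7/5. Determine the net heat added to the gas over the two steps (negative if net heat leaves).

25100 J

P₁ = nRT₁/V₁ = 5.58×8.314×350/26.7 = 608 kPa.
Step 1 — Isothermal: T stays 350 K; PV = const ⇒ V₂ = 5.04 L, P₂ = 3220 kPa.
ΔU = 0 (ideal gas, T constant).
W = nRT ln(V₂/V₁) = 5.58×8.314×350×ln(0.189) = -27100 J.
Q = ΔU + W = -27100 J.
State after step 1: P = 3220 kPa, V = 5.04 L, T = 350 K.
Step 2 — Isochoric: V stays 5.04 L; P/T = const ⇒ T₂ = 800 K, P₂ = 7360 kPa.
W = 0 (no volume change).
ΔU = nCvΔT = 5.58×20.8×(800−350) = 52200 J.
Q = ΔU = 52200 J.
Net over both steps: W = -27100 J, Q = 25100 J, ΔU = 52200 J.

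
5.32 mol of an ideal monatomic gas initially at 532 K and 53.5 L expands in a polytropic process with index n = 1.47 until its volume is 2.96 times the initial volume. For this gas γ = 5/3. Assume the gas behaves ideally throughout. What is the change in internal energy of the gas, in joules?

P₁ = nRT₁/V₁ = 5.32×8.314×532/53.5 = 440 kPa.
Polytropic n=1.47: T₂ = T₁(V₁/V₂)^(n−1) = 532×(0.338)^0.47 = 319 K; P₂ = P₁(V₁/V₂)^n = 89.2 kPa.
For an ideal gas ΔU = nCvΔT with Cv = (3/2)R = 12.5 J/(mol·K).
ΔU = 5.32×12.5×(319−532) = -14100 J.

-14100 J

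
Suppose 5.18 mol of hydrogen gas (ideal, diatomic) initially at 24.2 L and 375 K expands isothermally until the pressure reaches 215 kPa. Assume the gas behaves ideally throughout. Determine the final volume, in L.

75.1 L

P₁ = nRT₁/V₁ = 5.18×8.314×375/24.2 = 667 kPa.
Isothermal: T stays 375 K; PV = const ⇒ V₂ = 75.1 L, P₂ = 215 kPa.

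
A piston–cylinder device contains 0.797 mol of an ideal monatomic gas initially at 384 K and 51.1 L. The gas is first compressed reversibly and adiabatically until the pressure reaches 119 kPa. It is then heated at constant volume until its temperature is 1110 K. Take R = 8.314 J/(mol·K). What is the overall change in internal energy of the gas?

7220 J

P₁ = nRT₁/V₁ = 0.797×8.314×384/51.1 = 49.8 kPa.
Step 1 — Adiabatic: T₂/T₁ = (P₂/P₁)^((γ−1)/γ) ⇒ T₂ = 384×(2.39)^0.400 = 544 K; V₂ = 30.3 L.
ΔU = nCvΔT = 0.797×12.5×(544−384) = 1590 J.
Q = 0 for an adiabatic process, so W = −ΔU = -1590 J.
State after step 1: P = 119 kPa, V = 30.3 L, T = 544 K.
Step 2 — Isochoric: V stays 30.3 L; P/T = const ⇒ T₂ = 1110 K, P₂ = 243 kPa.
W = 0 (no volume change).
ΔU = nCvΔT = 0.797×12.5×(1110−544) = 5620 J.
Q = ΔU = 5620 J.
Net over both steps: W = -1590 J, Q = 5620 J, ΔU = 7220 J.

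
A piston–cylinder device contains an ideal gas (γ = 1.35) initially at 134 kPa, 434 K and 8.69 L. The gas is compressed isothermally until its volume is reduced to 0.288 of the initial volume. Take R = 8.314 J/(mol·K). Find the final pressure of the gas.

465 kPa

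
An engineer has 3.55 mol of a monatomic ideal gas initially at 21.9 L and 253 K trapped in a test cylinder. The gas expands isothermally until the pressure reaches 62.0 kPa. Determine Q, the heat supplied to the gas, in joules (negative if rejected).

12700 J

P₁ = nRT₁/V₁ = 3.55×8.314×253/21.9 = 341 kPa.
Isothermal: T stays 253 K; PV = const ⇒ V₂ = 120 L, P₂ = 62.0 kPa.
ΔU = 0 (ideal gas, T constant).
W = nRT ln(V₂/V₁) = 3.55×8.314×253×ln(5.50) = 12700 J.
Q = ΔU + W = 12700 J.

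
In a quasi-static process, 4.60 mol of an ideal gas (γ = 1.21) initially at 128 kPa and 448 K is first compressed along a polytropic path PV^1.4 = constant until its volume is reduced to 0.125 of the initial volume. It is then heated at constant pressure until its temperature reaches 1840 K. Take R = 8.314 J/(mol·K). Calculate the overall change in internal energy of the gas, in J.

254000 J

V₁ = nRT₁/P₁ = 4.60×8.314×448/128 = 134 L.
Step 1 — Polytropic n=1.4: T₂ = T₁(V₁/V₂)^(n−1) = 448×(8.00)^0.40 = 1030 K; P₂ = P₁(V₁/V₂)^n = 2350 kPa.
W = (P₁V₁−P₂V₂)/(n−1) = (128×134−2350×16.7)/0.40 = -55600 J.
ΔU = nCvΔT = 4.60×39.6×(1030−448) = 106000 J.
Q = ΔU + W = 50300 J.
State after step 1: P = 2350 kPa, V = 16.7 L, T = 1030 K.
Step 2 — Isobaric: P stays 2350 kPa; V/T = const ⇒ T₂ = 1840 K, V₂ = 29.9 L.
W = PΔV = 2350×(29.9−16.7) kPa·L = 31000 J.
ΔU = nCvΔT = 4.60×39.6×(1840−1030) = 148000 J.
Q = ΔU + W = nCpΔT = 179000 J.
Net over both steps: W = -24600 J, Q = 229000 J, ΔU = 254000 J.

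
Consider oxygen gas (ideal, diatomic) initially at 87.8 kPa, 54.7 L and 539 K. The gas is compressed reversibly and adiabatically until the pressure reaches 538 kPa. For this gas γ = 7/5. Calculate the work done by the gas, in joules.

n = P₁V₁/(RT₁) = 87.8×54.7/(8.314×539) = 1.07 mol.
Adiabatic: T₂/T₁ = (P₂/P₁)^((γ−1)/γ) ⇒ T₂ = 539×(6.13)^0.286 = 905 K; V₂ = 15.0 L.
ΔU = nCvΔT = 1.07×20.8×(905−539) = 8150 J.
Q = 0 for an adiabatic process, so W = −ΔU = -8150 J.

-8150 J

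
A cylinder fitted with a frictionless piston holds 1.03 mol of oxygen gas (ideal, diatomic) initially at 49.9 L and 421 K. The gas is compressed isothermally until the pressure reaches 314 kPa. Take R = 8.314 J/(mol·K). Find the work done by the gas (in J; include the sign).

P₁ = nRT₁/V₁ = 1.03×8.314×421/49.9 = 72.2 kPa.
Isothermal: T stays 421 K; PV = const ⇒ V₂ = 11.5 L, P₂ = 314 kPa.
W = nRT ln(V₂/V₁) = 1.03×8.314×421×ln(0.230) = -5300 J.

-5300 J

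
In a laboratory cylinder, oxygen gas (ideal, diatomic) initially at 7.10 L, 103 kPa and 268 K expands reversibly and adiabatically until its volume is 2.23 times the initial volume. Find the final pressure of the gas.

33.5 kPa

Adiabatic: TV^(γ−1) = const ⇒ T₂ = 268×(0.448)^0.400 = 194 K; PV^γ = const ⇒ P₂ = 33.5 kPa.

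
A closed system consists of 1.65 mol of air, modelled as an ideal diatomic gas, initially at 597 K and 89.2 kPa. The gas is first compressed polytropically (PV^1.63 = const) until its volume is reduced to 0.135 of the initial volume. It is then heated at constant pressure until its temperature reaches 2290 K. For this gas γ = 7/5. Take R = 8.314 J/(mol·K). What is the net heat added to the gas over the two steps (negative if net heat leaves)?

V₁ = nRT₁/P₁ = 1.65×8.314×597/89.2 = 91.8 L.
Step 1 — Polytropic n=1.63: T₂ = T₁(V₁/V₂)^(n−1) = 597×(7.41)^0.63 = 2110 K; P₂ = P₁(V₁/V₂)^n = 2330 kPa.
W = (P₁V₁−P₂V₂)/(n−1) = (89.2×91.8−2330×12.4)/0.63 = -32900 J.
ΔU = nCvΔT = 1.65×20.8×(2110−597) = 51800 J.
Q = ΔU + W = 18900 J.
State after step 1: P = 2330 kPa, V = 12.4 L, T = 2110 K.
Step 2 — Isobaric: P stays 2330 kPa; V/T = const ⇒ T₂ = 2290 K, V₂ = 13.5 L.
W = PΔV = 2330×(13.5−12.4) kPa·L = 2500 J.
ΔU = nCvΔT = 1.65×20.8×(2290−2110) = 6240 J.
Q = ΔU + W = nCpΔT = 8740 J.
Net over both steps: W = -30400 J, Q = 27700 J, ΔU = 58100 J.

27700 J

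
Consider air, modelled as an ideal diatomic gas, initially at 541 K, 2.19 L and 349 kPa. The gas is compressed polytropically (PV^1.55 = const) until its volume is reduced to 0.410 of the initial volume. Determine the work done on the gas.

880 J

n = P₁V₁/(RT₁) = 349×2.19/(8.314×541) = 0.170 mol.
Polytropic n=1.55: T₂ = T₁(V₁/V₂)^(n−1) = 541×(2.44)^0.55 = 883 K; P₂ = P₁(V₁/V₂)^n = 1390 kPa.
W = (P₁V₁−P₂V₂)/(n−1) = (349×2.19−1390×0.898)/0.55 = -880 J.
Work done on the gas = −W_by = 880 J.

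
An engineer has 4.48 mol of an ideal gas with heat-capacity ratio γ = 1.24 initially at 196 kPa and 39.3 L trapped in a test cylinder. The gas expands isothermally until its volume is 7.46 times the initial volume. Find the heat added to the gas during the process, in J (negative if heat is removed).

T₁ = P₁V₁/(nR) = 196×39.3/(4.48×8.314) = 207 K.
Isothermal: T stays 207 K; PV = const ⇒ V₂ = 293 L, P₂ = 26.3 kPa.
ΔU = 0 (ideal gas, T constant).
W = nRT ln(V₂/V₁) = 4.48×8.314×207×ln(7.46) = 15500 J.
Q = ΔU + W = 15500 J.

15500 J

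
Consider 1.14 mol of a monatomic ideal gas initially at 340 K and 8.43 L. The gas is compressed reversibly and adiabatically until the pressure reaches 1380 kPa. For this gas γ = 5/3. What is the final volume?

P₁ = nRT₁/V₁ = 1.14×8.314×340/8.43 = 382 kPa.
Adiabatic: T₂/T₁ = (P₂/P₁)^((γ−1)/γ) ⇒ T₂ = 340×(3.61)^0.400 = 568 K; V₂ = 3.90 L.

3.90 L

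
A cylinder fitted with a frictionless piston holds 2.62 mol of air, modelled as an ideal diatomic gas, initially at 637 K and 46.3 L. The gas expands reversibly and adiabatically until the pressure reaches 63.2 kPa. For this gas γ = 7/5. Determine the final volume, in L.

141 L

P₁ = nRT₁/V₁ = 2.62×8.314×637/46.3 = 300 kPa.
Adiabatic: T₂/T₁ = (P₂/P₁)^((γ−1)/γ) ⇒ T₂ = 637×(0.211)^0.286 = 408 K; V₂ = 141 L.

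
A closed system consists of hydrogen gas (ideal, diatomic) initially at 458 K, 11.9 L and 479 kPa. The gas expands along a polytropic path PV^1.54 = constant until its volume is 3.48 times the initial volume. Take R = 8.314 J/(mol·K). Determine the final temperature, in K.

234 K

Polytropic n=1.54: T₂ = T₁(V₁/V₂)^(n−1) = 458×(0.287)^0.54 = 234 K; P₂ = P₁(V₁/V₂)^n = 70.2 kPa.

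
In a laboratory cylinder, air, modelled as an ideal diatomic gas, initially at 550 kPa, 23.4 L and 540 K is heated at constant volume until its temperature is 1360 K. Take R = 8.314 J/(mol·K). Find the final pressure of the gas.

Isochoric: V stays 23.4 L; P/T = const ⇒ T₂ = 1360 K, P₂ = 1390 kPa.

1390 kPa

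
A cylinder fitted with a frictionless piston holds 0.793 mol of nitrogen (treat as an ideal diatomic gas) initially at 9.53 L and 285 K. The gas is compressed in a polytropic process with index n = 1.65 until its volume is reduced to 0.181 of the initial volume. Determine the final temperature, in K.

P₁ = nRT₁/V₁ = 0.793×8.314×285/9.53 = 197 kPa.
Polytropic n=1.65: T₂ = T₁(V₁/V₂)^(n−1) = 285×(5.52)^0.65 = 866 K; P₂ = P₁(V₁/V₂)^n = 3310 kPa.

866 K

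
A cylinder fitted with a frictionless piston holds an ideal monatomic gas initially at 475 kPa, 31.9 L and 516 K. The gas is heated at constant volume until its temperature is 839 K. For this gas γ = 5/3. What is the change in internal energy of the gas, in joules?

14200 J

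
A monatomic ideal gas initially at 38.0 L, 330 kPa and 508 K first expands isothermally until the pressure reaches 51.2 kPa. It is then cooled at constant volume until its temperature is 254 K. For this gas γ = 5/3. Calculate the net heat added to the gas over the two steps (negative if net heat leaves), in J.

n = P₁V₁/(RT₁) = 330×38.0/(8.314×508) = 2.97 mol.
Step 1 — Isothermal: T stays 508 K; PV = const ⇒ V₂ = 245 L, P₂ = 51.2 kPa.
ΔU = 0 (ideal gas, T constant).
W = nRT ln(V₂/V₁) = 2.97×8.314×508×ln(6.45) = 23400 J.
Q = ΔU + W = 23400 J.
State after step 1: P = 51.2 kPa, V = 245 L, T = 508 K.
Step 2 — Isochoric: V stays 245 L; P/T = const ⇒ T₂ = 254 K, P₂ = 25.6 kPa.
W = 0 (no volume change).
ΔU = nCvΔT = 2.97×12.5×(254−508) = -9400 J.
Q = ΔU = -9400 J.
Net over both steps: W = 23400 J, Q = 14000 J, ΔU = -9400 J.

14000 J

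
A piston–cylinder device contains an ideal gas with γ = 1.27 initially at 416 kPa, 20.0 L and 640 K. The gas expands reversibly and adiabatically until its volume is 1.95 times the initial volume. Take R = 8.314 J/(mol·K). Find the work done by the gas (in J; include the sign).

n = P₁V₁/(RT₁) = 416×20.0/(8.314×640) = 1.56 mol.
Adiabatic: TV^(γ−1) = const ⇒ T₂ = 640×(0.513)^0.270 = 534 K; PV^γ = const ⇒ P₂ = 178 kPa.
ΔU = nCvΔT = 1.56×30.8×(534−640) = -5080 J.
Q = 0 for an adiabatic process, so W = −ΔU = 5080 J.

5080 J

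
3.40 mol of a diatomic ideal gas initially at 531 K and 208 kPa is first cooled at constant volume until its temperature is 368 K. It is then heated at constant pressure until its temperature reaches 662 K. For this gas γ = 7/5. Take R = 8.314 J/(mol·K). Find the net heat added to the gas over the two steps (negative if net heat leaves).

17600 J

V₁ = nRT₁/P₁ = 3.40×8.314×531/208 = 72.2 L.
Step 1 — Isochoric: V stays 72.2 L; P/T = const ⇒ T₂ = 368 K, P₂ = 144 kPa.
W = 0 (no volume change).
ΔU = nCvΔT = 3.40×20.8×(368−531) = -11500 J.
Q = ΔU = -11500 J.
State after step 1: P = 144 kPa, V = 72.2 L, T = 368 K.
Step 2 — Isobaric: P stays 144 kPa; V/T = const ⇒ T₂ = 662 K, V₂ = 130 L.
W = PΔV = 144×(130−72.2) kPa·L = 8310 J.
ΔU = nCvΔT = 3.40×20.8×(662−368) = 20800 J.
Q = ΔU + W = nCpΔT = 29100 J.
Net over both steps: W = 8310 J, Q = 17600 J, ΔU = 9260 J.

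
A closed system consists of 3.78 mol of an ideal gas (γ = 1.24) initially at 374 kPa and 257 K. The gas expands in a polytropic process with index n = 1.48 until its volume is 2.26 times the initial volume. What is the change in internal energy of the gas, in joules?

V₁ = nRT₁/P₁ = 3.78×8.314×257/374 = 21.6 L.
Polytropic n=1.48: T₂ = T₁(V₁/V₂)^(n−1) = 257×(0.442)^0.48 = 174 K; P₂ = P₁(V₁/V₂)^n = 112 kPa.
For an ideal gas ΔU = nCvΔT with Cv = R/(γ−1) = 34.6 J/(mol·K).
ΔU = 3.78×34.6×(174−257) = -10900 J.

-10900 J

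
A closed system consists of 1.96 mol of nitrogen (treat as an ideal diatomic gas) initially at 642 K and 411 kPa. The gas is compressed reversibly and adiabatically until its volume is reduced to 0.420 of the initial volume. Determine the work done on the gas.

V₁ = nRT₁/P₁ = 1.96×8.314×642/411 = 25.5 L.
Adiabatic: TV^(γ−1) = const ⇒ T₂ = 642×(2.38)^0.400 = 908 K; PV^γ = const ⇒ P₂ = 1380 kPa.
ΔU = nCvΔT = 1.96×20.8×(908−642) = 10800 J.
Q = 0 for an adiabatic process, so W = −ΔU = -10800 J.
Work done on the gas = −W_by = 10800 J.

10800 J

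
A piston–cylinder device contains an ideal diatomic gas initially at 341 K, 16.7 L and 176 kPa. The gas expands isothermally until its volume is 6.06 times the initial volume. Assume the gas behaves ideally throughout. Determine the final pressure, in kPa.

Isothermal: T stays 341 K; PV = const ⇒ V₂ = 101 L, P₂ = 29.0 kPa.

29.0 kPa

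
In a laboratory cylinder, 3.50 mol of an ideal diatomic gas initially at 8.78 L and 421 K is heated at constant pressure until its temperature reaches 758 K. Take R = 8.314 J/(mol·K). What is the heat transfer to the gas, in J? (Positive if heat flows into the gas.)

34300 J

P₁ = nRT₁/V₁ = 3.50×8.314×421/8.78 = 1400 kPa.
Isobaric: P stays 1400 kPa; V/T = const ⇒ T₂ = 758 K, V₂ = 15.8 L.
W = PΔV = 1400×(15.8−8.78) kPa·L = 9810 J.
ΔU = nCvΔT = 3.50×20.8×(758−421) = 24500 J.
Q = ΔU + W = nCpΔT = 34300 J.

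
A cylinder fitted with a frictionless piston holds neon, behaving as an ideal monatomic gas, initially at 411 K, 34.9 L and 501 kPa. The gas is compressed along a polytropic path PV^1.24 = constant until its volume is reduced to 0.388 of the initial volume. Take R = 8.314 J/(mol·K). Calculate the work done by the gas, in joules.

n = P₁V₁/(RT₁) = 501×34.9/(8.314×411) = 5.12 mol.
Polytropic n=1.24: T₂ = T₁(V₁/V₂)^(n−1) = 411×(2.58)^0.24 = 516 K; P₂ = P₁(V₁/V₂)^n = 1620 kPa.
W = (P₁V₁−P₂V₂)/(n−1) = (501×34.9−1620×13.5)/0.24 = -18600 J.

-18600 J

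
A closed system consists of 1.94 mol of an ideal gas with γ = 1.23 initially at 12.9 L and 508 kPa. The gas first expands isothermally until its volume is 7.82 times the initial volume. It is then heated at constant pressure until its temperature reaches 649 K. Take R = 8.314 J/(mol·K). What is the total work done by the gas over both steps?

T₁ = P₁V₁/(nR) = 508×12.9/(1.94×8.314) = 406 K.
Step 1 — Isothermal: T stays 406 K; PV = const ⇒ V₂ = 101 L, P₂ = 65.0 kPa.
ΔU = 0 (ideal gas, T constant).
W = nRT ln(V₂/V₁) = 1.94×8.314×406×ln(7.82) = 13500 J.
Q = ΔU + W = 13500 J.
State after step 1: P = 65.0 kPa, V = 101 L, T = 406 K.
Step 2 — Isobaric: P stays 65.0 kPa; V/T = const ⇒ T₂ = 649 K, V₂ = 161 L.
W = PΔV = 65.0×(161−101) kPa·L = 3910 J.
ΔU = nCvΔT = 1.94×36.1×(649−406) = 17000 J.
Q = ΔU + W = nCpΔT = 20900 J.
Net over both steps: W = 17400 J, Q = 34400 J, ΔU = 17000 J.

17400 J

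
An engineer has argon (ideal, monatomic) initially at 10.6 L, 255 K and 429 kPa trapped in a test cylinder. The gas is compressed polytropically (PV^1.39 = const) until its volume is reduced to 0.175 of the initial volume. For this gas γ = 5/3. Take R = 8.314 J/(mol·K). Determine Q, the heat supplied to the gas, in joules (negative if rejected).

-4710 J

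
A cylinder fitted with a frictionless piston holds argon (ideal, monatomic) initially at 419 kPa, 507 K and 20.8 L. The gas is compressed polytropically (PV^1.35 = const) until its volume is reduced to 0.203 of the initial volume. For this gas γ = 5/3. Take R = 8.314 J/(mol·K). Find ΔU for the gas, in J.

9770 J

n = P₁V₁/(RT₁) = 419×20.8/(8.314×507) = 2.07 mol.
Polytropic n=1.35: T₂ = T₁(V₁/V₂)^(n−1) = 507×(4.93)^0.35 = 886 K; P₂ = P₁(V₁/V₂)^n = 3610 kPa.
For an ideal gas ΔU = nCvΔT with Cv = (3/2)R = 12.5 J/(mol·K).
ΔU = 2.07×12.5×(886−507) = 9770 J.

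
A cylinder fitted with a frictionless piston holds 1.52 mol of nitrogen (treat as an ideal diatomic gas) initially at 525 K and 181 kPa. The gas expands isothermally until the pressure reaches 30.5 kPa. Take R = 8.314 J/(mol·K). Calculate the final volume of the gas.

218 L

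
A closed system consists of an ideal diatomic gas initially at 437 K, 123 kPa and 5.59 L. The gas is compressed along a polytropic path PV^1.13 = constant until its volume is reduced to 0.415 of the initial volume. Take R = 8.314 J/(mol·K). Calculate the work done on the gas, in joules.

641 J

n = P₁V₁/(RT₁) = 123×5.59/(8.314×437) = 0.189 mol.
Polytropic n=1.13: T₂ = T₁(V₁/V₂)^(n−1) = 437×(2.41)^0.13 = 490 K; P₂ = P₁(V₁/V₂)^n = 332 kPa.
W = (P₁V₁−P₂V₂)/(n−1) = (123×5.59−332×2.32)/0.13 = -641 J.
Work done on the gas = −W_by = 641 J.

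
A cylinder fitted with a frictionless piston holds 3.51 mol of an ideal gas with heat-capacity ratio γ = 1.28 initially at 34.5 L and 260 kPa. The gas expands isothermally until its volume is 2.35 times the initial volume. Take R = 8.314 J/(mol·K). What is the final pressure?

111 kPa

T₁ = P₁V₁/(nR) = 260×34.5/(3.51×8.314) = 307 K.
Isothermal: T stays 307 K; PV = const ⇒ V₂ = 81.1 L, P₂ = 111 kPa.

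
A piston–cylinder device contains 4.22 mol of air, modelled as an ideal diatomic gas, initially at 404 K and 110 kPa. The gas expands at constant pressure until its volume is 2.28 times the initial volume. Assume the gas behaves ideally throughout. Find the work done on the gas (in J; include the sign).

V₁ = nRT₁/P₁ = 4.22×8.314×404/110 = 129 L.
Isobaric: P stays 110 kPa; V/T = const ⇒ T₂ = 921 K, V₂ = 294 L.
W = PΔV = 110×(294−129) kPa·L = 18100 J.
Work done on the gas = −W_by = -18100 J.

-18100 J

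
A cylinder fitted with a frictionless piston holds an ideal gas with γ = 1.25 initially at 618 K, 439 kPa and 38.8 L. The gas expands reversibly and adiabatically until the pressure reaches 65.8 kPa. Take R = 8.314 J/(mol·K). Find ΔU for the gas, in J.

n = P₁V₁/(RT₁) = 439×38.8/(8.314×618) = 3.32 mol.
Adiabatic: T₂/T₁ = (P₂/P₁)^((γ−1)/γ) ⇒ T₂ = 618×(0.150)^0.200 = 423 K; V₂ = 177 L.
For an ideal gas ΔU = nCvΔT with Cv = R/(γ−1) = 33.3 J/(mol·K).
ΔU = 3.32×33.3×(423−618) = -21500 J.

-21500 J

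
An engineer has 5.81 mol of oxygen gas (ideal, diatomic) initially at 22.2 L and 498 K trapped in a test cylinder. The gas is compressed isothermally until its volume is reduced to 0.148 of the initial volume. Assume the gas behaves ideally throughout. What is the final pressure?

P₁ = nRT₁/V₁ = 5.81×8.314×498/22.2 = 1080 kPa.
Isothermal: T stays 498 K; PV = const ⇒ V₂ = 3.29 L, P₂ = 7320 kPa.

7320 kPa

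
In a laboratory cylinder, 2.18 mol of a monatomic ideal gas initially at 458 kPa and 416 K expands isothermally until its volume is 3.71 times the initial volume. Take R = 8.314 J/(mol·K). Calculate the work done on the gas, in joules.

V₁ = nRT₁/P₁ = 2.18×8.314×416/458 = 16.5 L.
Isothermal: T stays 416 K; PV = const ⇒ V₂ = 61.1 L, P₂ = 123 kPa.
W = nRT ln(V₂/V₁) = 2.18×8.314×416×ln(3.71) = 9880 J.
Work done on the gas = −W_by = -9880 J.

-9880 J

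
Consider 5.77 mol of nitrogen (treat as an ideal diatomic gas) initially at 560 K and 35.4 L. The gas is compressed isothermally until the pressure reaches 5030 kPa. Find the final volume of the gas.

P₁ = nRT₁/V₁ = 5.77×8.314×560/35.4 = 759 kPa.
Isothermal: T stays 560 K; PV = const ⇒ V₂ = 5.34 L, P₂ = 5030 kPa.

5.34 L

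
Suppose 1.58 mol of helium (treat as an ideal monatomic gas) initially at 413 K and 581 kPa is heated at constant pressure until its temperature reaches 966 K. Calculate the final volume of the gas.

V₁ = nRT₁/P₁ = 1.58×8.314×413/581 = 9.34 L.
Isobaric: P stays 581 kPa; V/T = const ⇒ T₂ = 966 K, V₂ = 21.8 L.

21.8 L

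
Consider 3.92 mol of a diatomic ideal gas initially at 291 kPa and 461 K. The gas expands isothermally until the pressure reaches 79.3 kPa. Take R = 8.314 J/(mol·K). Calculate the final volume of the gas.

V₁ = nRT₁/P₁ = 3.92×8.314×461/291 = 51.6 L.
Isothermal: T stays 461 K; PV = const ⇒ V₂ = 189 L, P₂ = 79.3 kPa.

189 L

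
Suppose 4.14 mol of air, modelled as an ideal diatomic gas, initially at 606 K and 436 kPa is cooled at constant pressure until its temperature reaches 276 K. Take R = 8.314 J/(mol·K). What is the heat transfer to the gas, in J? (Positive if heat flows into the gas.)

V₁ = nRT₁/P₁ = 4.14×8.314×606/436 = 47.8 L.
Isobaric: P stays 436 kPa; V/T = const ⇒ T₂ = 276 K, V₂ = 21.8 L.
W = PΔV = 436×(21.8−47.8) kPa·L = -11400 J.
ΔU = nCvΔT = 4.14×20.8×(276−606) = -28400 J.
Q = ΔU + W = nCpΔT = -39800 J.

-39800 J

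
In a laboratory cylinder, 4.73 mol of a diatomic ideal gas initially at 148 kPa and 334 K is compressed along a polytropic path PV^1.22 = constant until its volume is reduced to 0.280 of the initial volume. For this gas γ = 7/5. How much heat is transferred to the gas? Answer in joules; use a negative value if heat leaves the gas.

V₁ = nRT₁/P₁ = 4.73×8.314×334/148 = 88.7 L.
Polytropic n=1.22: T₂ = T₁(V₁/V₂)^(n−1) = 334×(3.57)^0.22 = 442 K; P₂ = P₁(V₁/V₂)^n = 699 kPa.
W = (P₁V₁−P₂V₂)/(n−1) = (148×88.7−699×24.8)/0.22 = -19300 J.
ΔU = nCvΔT = 4.73×20.8×(442−334) = 10600 J.
Q = ΔU + W = -8680 J.

-8680 J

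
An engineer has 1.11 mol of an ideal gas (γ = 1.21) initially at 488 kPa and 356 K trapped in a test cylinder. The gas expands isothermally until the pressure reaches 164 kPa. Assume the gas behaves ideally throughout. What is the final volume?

V₁ = nRT₁/P₁ = 1.11×8.314×356/488 = 6.73 L.
Isothermal: T stays 356 K; PV = const ⇒ V₂ = 20.0 L, P₂ = 164 kPa.

20.0 L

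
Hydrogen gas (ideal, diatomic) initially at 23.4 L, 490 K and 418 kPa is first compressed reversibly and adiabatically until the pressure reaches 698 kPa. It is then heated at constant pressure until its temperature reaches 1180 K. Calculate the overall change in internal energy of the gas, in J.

n = P₁V₁/(RT₁) = 418×23.4/(8.314×490) = 2.40 mol.
Step 1 — Adiabatic: T₂/T₁ = (P₂/P₁)^((γ−1)/γ) ⇒ T₂ = 490×(1.67)^0.286 = 567 K; V₂ = 16.2 L.
ΔU = nCvΔT = 2.40×20.8×(567−490) = 3860 J.
Q = 0 for an adiabatic process, so W = −ΔU = -3860 J.
State after step 1: P = 698 kPa, V = 16.2 L, T = 567 K.
Step 2 — Isobaric: P stays 698 kPa; V/T = const ⇒ T₂ = 1180 K, V₂ = 33.7 L.
W = PΔV = 698×(33.7−16.2) kPa·L = 12200 J.
ΔU = nCvΔT = 2.40×20.8×(1180−567) = 30600 J.
Q = ΔU + W = nCpΔT = 42800 J.
Net over both steps: W = 8370 J, Q = 42800 J, ΔU = 34400 J.

34400 J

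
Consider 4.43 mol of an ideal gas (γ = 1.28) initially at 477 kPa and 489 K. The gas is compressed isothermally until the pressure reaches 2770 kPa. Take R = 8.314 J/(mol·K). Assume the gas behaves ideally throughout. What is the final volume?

6.50 L

V₁ = nRT₁/P₁ = 4.43×8.314×489/477 = 37.8 L.
Isothermal: T stays 489 K; PV = const ⇒ V₂ = 6.50 L, P₂ = 2770 kPa.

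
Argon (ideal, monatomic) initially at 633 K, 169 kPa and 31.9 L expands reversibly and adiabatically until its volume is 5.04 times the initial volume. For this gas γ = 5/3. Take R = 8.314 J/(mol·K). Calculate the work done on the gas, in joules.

n = P₁V₁/(RT₁) = 169×31.9/(8.314×633) = 1.02 mol.
Adiabatic: TV^(γ−1) = const ⇒ T₂ = 633×(0.198)^0.667 = 215 K; PV^γ = const ⇒ P₂ = 11.4 kPa.
ΔU = nCvΔT = 1.02×12.5×(215−633) = -5340 J.
Q = 0 for an adiabatic process, so W = −ΔU = 5340 J.
Work done on the gas = −W_by = -5340 J.

-5340 J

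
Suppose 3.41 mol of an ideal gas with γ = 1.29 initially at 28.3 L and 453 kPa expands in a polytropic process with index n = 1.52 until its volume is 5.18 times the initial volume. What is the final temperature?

192 K

T₁ = P₁V₁/(nR) = 453×28.3/(3.41×8.314) = 452 K.
Polytropic n=1.52: T₂ = T₁(V₁/V₂)^(n−1) = 452×(0.193)^0.52 = 192 K; P₂ = P₁(V₁/V₂)^n = 37.2 kPa.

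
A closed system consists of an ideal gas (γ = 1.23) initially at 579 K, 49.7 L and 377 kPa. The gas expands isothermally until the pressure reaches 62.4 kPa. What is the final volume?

Isothermal: T stays 579 K; PV = const ⇒ V₂ = 300 L, P₂ = 62.4 kPa.

300 L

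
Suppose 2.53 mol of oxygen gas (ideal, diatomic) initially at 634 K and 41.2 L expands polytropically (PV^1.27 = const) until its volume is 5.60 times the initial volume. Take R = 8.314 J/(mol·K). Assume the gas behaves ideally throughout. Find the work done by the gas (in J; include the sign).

18400 J

P₁ = nRT₁/V₁ = 2.53×8.314×634/41.2 = 324 kPa.
Polytropic n=1.27: T₂ = T₁(V₁/V₂)^(n−1) = 634×(0.179)^0.27 = 398 K; P₂ = P₁(V₁/V₂)^n = 36.3 kPa.
W = (P₁V₁−P₂V₂)/(n−1) = (324×41.2−36.3×231)/0.27 = 18400 J.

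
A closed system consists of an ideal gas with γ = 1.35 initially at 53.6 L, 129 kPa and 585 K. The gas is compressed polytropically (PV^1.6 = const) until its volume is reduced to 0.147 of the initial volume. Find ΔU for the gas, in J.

n = P₁V₁/(RT₁) = 129×53.6/(8.314×585) = 1.42 mol.
Polytropic n=1.6: T₂ = T₁(V₁/V₂)^(n−1) = 585×(6.80)^0.60 = 1850 K; P₂ = P₁(V₁/V₂)^n = 2770 kPa.
For an ideal gas ΔU = nCvΔT with Cv = R/(γ−1) = 23.8 J/(mol·K).
ΔU = 1.42×23.8×(1850−585) = 42700 J.

42700 J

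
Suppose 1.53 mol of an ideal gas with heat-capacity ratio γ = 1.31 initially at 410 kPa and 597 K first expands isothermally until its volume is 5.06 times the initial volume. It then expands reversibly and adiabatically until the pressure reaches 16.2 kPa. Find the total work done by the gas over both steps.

V₁ = nRT₁/P₁ = 1.53×8.314×597/410 = 18.5 L.
Step 1 — Isothermal: T stays 597 K; PV = const ⇒ V₂ = 93.7 L, P₂ = 81.0 kPa.
ΔU = 0 (ideal gas, T constant).
W = nRT ln(V₂/V₁) = 1.53×8.314×597×ln(5.06) = 12300 J.
Q = ΔU + W = 12300 J.
State after step 1: P = 81.0 kPa, V = 93.7 L, T = 597 K.
Step 2 — Adiabatic: T₂/T₁ = (P₂/P₁)^((γ−1)/γ) ⇒ T₂ = 597×(0.200)^0.237 = 408 K; V₂ = 320 L.
ΔU = nCvΔT = 1.53×26.8×(408−597) = -7760 J.
Q = 0 for an adiabatic process, so W = −ΔU = 7760 J.
Net over both steps: W = 20100 J, Q = 12300 J, ΔU = -7760 J.

20100 J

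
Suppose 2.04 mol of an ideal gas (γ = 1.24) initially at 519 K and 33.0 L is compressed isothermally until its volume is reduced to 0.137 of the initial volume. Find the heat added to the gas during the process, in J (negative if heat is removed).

P₁ = nRT₁/V₁ = 2.04×8.314×519/33.0 = 267 kPa.
Isothermal: T stays 519 K; PV = const ⇒ V₂ = 4.52 L, P₂ = 1950 kPa.
ΔU = 0 (ideal gas, T constant).
W = nRT ln(V₂/V₁) = 2.04×8.314×519×ln(0.137) = -17500 J.
Q = ΔU + W = -17500 J.

-17500 J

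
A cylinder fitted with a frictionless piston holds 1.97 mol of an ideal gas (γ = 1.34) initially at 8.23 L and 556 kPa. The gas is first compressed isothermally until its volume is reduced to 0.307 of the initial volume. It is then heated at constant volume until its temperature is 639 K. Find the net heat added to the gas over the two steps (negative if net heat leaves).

11900 J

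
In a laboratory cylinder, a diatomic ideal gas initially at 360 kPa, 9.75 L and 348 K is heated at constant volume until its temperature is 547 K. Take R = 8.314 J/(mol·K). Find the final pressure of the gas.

566 kPa

Isochoric: V stays 9.75 L; P/T = const ⇒ T₂ = 547 K, P₂ = 566 kPa.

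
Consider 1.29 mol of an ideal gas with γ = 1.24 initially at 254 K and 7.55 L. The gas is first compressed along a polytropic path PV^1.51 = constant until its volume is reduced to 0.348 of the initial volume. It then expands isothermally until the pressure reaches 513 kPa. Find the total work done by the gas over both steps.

P₁ = nRT₁/V₁ = 1.29×8.314×254/7.55 = 361 kPa.
Step 1 — Polytropic n=1.51: T₂ = T₁(V₁/V₂)^(n−1) = 254×(2.87)^0.51 = 435 K; P₂ = P₁(V₁/V₂)^n = 1780 kPa.
W = (P₁V₁−P₂V₂)/(n−1) = (361×7.55−1780×2.63)/0.51 = -3810 J.
ΔU = nCvΔT = 1.29×34.6×(435−254) = 8090 J.
Q = ΔU + W = 4290 J.
State after step 1: P = 1780 kPa, V = 2.63 L, T = 435 K.
Step 2 — Isothermal: T stays 435 K; PV = const ⇒ V₂ = 9.10 L, P₂ = 513 kPa.
ΔU = 0 (ideal gas, T constant).
W = nRT ln(V₂/V₁) = 1.29×8.314×435×ln(3.46) = 5800 J.
Q = ΔU + W = 5800 J.
Net over both steps: W = 1990 J, Q = 10100 J, ΔU = 8090 J.

1990 J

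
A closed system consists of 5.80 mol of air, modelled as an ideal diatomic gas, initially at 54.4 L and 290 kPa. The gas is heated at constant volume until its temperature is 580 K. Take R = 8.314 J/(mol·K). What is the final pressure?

T₁ = P₁V₁/(nR) = 290×54.4/(5.80×8.314) = 327 K.
Isochoric: V stays 54.4 L; P/T = const ⇒ T₂ = 580 K, P₂ = 514 kPa.

514 kPa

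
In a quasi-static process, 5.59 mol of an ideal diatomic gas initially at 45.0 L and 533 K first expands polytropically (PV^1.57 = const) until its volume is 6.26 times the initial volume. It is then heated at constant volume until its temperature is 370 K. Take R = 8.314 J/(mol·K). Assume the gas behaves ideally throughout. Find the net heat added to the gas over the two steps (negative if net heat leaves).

P₁ = nRT₁/V₁ = 5.59×8.314×533/45.0 = 550 kPa.
Step 1 — Polytropic n=1.57: T₂ = T₁(V₁/V₂)^(n−1) = 533×(0.160)^0.57 = 187 K; P₂ = P₁(V₁/V₂)^n = 30.9 kPa.
W = (P₁V₁−P₂V₂)/(n−1) = (550×45.0−30.9×282)/0.57 = 28200 J.
ΔU = nCvΔT = 5.59×20.8×(187−533) = -40200 J.
Q = ΔU + W = -12000 J.
State after step 1: P = 30.9 kPa, V = 282 L, T = 187 K.
Step 2 — Isochoric: V stays 282 L; P/T = const ⇒ T₂ = 370 K, P₂ = 61.0 kPa.
W = 0 (no volume change).
ΔU = nCvΔT = 5.59×20.8×(370−187) = 21200 J.
Q = ΔU = 21200 J.
Net over both steps: W = 28200 J, Q = 9240 J, ΔU = -18900 J.

9240 J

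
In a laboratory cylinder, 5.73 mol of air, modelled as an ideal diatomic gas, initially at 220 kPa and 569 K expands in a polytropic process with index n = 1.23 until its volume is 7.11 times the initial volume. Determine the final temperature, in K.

V₁ = nRT₁/P₁ = 5.73×8.314×569/220 = 123 L.
Polytropic n=1.23: T₂ = T₁(V₁/V₂)^(n−1) = 569×(0.141)^0.23 = 362 K; P₂ = P₁(V₁/V₂)^n = 19.7 kPa.

362 K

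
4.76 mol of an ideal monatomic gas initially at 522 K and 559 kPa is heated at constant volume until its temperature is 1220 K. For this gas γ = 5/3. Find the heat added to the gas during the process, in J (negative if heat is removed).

41400 J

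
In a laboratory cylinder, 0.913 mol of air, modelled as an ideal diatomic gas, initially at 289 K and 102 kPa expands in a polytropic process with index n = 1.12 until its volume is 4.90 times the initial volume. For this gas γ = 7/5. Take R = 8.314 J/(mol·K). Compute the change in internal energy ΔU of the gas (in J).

-952 J

V₁ = nRT₁/P₁ = 0.913×8.314×289/102 = 21.5 L.
Polytropic n=1.12: T₂ = T₁(V₁/V₂)^(n−1) = 289×(0.204)^0.12 = 239 K; P₂ = P₁(V₁/V₂)^n = 17.2 kPa.
For an ideal gas ΔU = nCvΔT with Cv = (5/2)R = 20.8 J/(mol·K).
ΔU = 0.913×20.8×(239−289) = -952 J.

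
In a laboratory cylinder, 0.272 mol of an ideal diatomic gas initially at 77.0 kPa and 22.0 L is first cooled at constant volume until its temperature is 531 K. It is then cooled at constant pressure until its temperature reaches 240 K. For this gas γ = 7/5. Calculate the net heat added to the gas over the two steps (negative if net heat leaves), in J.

-3540 J

T₁ = P₁V₁/(nR) = 77.0×22.0/(0.272×8.314) = 749 K.
Step 1 — Isochoric: V stays 22.0 L; P/T = const ⇒ T₂ = 531 K, P₂ = 54.6 kPa.
W = 0 (no volume change).
ΔU = nCvΔT = 0.272×20.8×(531−749) = -1230 J.
Q = ΔU = -1230 J.
State after step 1: P = 54.6 kPa, V = 22.0 L, T = 531 K.
Step 2 — Isobaric: P stays 54.6 kPa; V/T = const ⇒ T₂ = 240 K, V₂ = 9.94 L.
W = PΔV = 54.6×(9.94−22.0) kPa·L = -658 J.
ΔU = nCvΔT = 0.272×20.8×(240−531) = -1650 J.
Q = ΔU + W = nCpΔT = -2300 J.
Net over both steps: W = -658 J, Q = -3540 J, ΔU = -2880 J.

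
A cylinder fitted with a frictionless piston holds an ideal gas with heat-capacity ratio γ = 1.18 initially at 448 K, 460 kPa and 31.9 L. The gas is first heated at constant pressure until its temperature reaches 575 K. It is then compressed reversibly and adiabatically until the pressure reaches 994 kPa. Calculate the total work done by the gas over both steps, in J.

n = P₁V₁/(RT₁) = 460×31.9/(8.314×448) = 3.94 mol.
Step 1 — Isobaric: P stays 460 kPa; V/T = const ⇒ T₂ = 575 K, V₂ = 40.9 L.
W = PΔV = 460×(40.9−31.9) kPa·L = 4160 J.
ΔU = nCvΔT = 3.94×46.2×(575−448) = 23100 J.
Q = ΔU + W = nCpΔT = 27300 J.
State after step 1: P = 460 kPa, V = 40.9 L, T = 575 K.
Step 2 — Adiabatic: T₂/T₁ = (P₂/P₁)^((γ−1)/γ) ⇒ T₂ = 575×(2.16)^0.153 = 647 K; V₂ = 21.3 L.
ΔU = nCvΔT = 3.94×46.2×(647−575) = 13000 J.
Q = 0 for an adiabatic process, so W = −ΔU = -13000 J.
Net over both steps: W = -8890 J, Q = 27300 J, ΔU = 36200 J.

-8890 J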